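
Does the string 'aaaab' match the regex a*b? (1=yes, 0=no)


Pattern: a*b
String: 'aaaab'
Pattern requires: zero or more 'a's followed by exactly one 'b'
Found 4 leading 'a's
Remaining: 'b'
Remaining is exactly 'b' -> match
Result: 1

1


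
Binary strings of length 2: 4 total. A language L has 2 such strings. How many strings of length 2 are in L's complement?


Alphabet: {0,1}
String length: 2
Total strings of length 2 = 2^2 = 4
Strings in L = 2
Complement = total - |L|
= 4 - 2
= 2

2


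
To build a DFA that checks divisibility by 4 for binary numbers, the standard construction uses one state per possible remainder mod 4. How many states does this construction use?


Divisibility by 4 is tracked via the remainder mod 4: 0, 1, ..., 3
The construction assigns one state to each remainder
Number of remainders = 4

4


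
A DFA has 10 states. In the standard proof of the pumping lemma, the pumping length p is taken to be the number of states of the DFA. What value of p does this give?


Pumping lemma for regular languages (standard proof):
Take p = |Q|, the number of DFA states.
Any string of length >= |Q| passes through |Q|+1 states while reading its first |Q| symbols,
so by pigeonhole some state repeats, giving the loop that can be pumped.
Here |Q| = 10
Therefore the proof uses p = 10

10


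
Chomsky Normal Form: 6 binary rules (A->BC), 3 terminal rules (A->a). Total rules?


CNF allows two rule forms:
  A -> BC (binary): 6 rules
  A -> a (terminal): 3 rules
Total = 6 + 3 = 9

9


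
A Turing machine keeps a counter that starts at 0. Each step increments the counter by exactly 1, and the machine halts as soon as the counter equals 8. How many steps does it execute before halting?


Counter starts at 0. Counting sequence:
  Step 1: counter = 1
  Step 2: counter = 2
  Step 3: counter = 3
  Step 4: counter = 4
  Step 5: counter = 5
  Step 6: counter = 6
  Step 7: counter = 7
  Step 8: counter = 8
Counter reached 8 -> halt
Total steps = 8

8


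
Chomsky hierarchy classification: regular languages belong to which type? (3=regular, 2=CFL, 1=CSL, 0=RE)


Chomsky hierarchy levels:
  Type 3: Regular (DFA/NFA/regex)
  Type 2: Context-free (PDA)
  Type 1: Context-sensitive
  Type 0: Recursively enumerable (TM)
'regular' corresponds to Type 3

3


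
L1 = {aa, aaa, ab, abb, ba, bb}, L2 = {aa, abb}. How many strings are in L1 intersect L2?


L1 = {aa, aaa, ab, abb, ba, bb}
L2 = {aa, abb}
Checking each string in L1 against L2:
  'aa': in L2? Yes
  'aaa': in L2? No
  'ab': in L2? No
  'abb': in L2? Yes
  'ba': in L2? No
  'bb': in L2? No
Intersection = {aa, abb}
|L1 ∩ L2| = 2

2


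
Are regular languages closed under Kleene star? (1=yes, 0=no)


Regular languages are closed under:
- Union (DFA product construction)
- Intersection (DFA product construction)
- Complement (swap accept/reject states)
- Concatenation (NFA construction)
- Kleene star (NFA construction)
Kleene star is in this list
Therefore: closed

1


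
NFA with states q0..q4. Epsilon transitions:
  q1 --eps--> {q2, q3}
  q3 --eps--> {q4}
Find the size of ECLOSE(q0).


Starting from q0
Initialize closure = {q0}
q0 has no outgoing epsilon transitions -> nothing to add
Final closure: {q0}
Size = 1

1


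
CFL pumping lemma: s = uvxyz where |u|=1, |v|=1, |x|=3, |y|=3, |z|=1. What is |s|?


|s| = |u| + |v| + |x| + |y| + |z|
= 1 + 1 + 3 + 3 + 1
= 2 + 3 + 4
= 5 + 4
= 9

9


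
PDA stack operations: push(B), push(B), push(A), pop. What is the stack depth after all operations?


Tracing stack operations:
  push(B) -> stack = [B], depth=1
  push(B) -> stack = [B,B], depth=2
  push(A) -> stack = [B,B,A], depth=3
  pop -> removed A, stack = [B,B], depth=2
Final depth = 2

2


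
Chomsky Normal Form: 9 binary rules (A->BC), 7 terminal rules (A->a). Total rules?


CNF allows two rule forms:
  A -> BC (binary): 9 rules
  A -> a (terminal): 7 rules
Total = 9 + 7 = 16

16


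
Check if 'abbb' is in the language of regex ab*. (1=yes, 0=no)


Pattern: ab*
String: 'abbb'
Pattern requires: exactly one 'a' followed by zero or more 'b's
First char is 'a' -> OK
Rest 'bbb': all b's? Yes
Result: 1

1


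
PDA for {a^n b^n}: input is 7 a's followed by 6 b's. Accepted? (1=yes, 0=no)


Language requires equal numbers of a's and b's
PDA pushes for each 'a', pops for each 'b'
Number of a's = 7
Number of b's = 6
7 != 6 -> Reject

0


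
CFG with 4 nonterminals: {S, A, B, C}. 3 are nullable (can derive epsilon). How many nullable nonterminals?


Nonterminals: {S, A, B, C}
A nonterminal is nullable if it can derive epsilon
Counting nullable nonterminals: 3
Total nullable = 3

3


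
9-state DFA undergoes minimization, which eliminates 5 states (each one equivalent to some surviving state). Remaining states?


Original DFA: 9 states
Redundant states removed: 5
Minimized states = original - removed
= 9 - 5
= 4

4


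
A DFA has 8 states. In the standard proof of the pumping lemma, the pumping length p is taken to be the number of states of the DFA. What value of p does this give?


Pumping lemma for regular languages (standard proof):
Take p = |Q|, the number of DFA states.
Any string of length >= |Q| passes through |Q|+1 states while reading its first |Q| symbols,
so by pigeonhole some state repeats, giving the loop that can be pumped.
Here |Q| = 8
Therefore the proof uses p = 8

8


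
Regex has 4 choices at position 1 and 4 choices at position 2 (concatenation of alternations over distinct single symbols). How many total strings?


First group: 4 alternatives
Second group: 4 alternatives
Concatenation: each choice from group 1 pairs with each from group 2
Total = 4 x 4 = 16

16


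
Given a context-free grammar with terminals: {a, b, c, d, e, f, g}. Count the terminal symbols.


Terminal symbols: a, b, c, d, e, f, g
Counting each: a (#1), b (#2), c (#3), d (#4), e (#5), f (#6), g (#7)
Total = 7

7


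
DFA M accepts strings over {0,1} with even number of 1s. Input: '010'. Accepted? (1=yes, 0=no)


DFA has 2 states: q_even (start, accept=yes) and q_odd
Processing string '010' character by character:
  Position 0: read '0', 1-count=0 -> q_even (no change)
  Position 1: read '1', 1-count=1 -> q_odd
  Position 2: read '0', 1-count=1 -> q_odd (no change)
Final state: q_odd, total 1s = 1 (odd); the DFA requires an even count -> reject

0


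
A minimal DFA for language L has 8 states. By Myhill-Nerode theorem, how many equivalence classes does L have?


Myhill-Nerode theorem:
Number of equivalence classes = number of states in minimal DFA
Minimal DFA states = 8
Therefore equivalence classes = 8

8


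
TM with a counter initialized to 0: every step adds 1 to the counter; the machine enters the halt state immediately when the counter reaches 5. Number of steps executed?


Counter starts at 0. Counting sequence:
  Step 1: counter = 1
  Step 2: counter = 2
  Step 3: counter = 3
  Step 4: counter = 4
  Step 5: counter = 5
Counter reached 5 -> halt
Total steps = 5

5


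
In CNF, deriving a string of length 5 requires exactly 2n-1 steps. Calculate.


Chomsky Normal Form derivation:
String length n = 5
Each step either:
  - Splits a nonterminal into two (n-1 such steps)
  - Converts a nonterminal to terminal (n such steps)
Total = (n-1) + n = 2n - 1
= 2(5) - 1
= 10 - 1
= 9

9


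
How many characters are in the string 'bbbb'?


String: 'bbbb'
Counting characters:
  'b' appears 4 time(s)
Total length = 0 + 4 = 4

4


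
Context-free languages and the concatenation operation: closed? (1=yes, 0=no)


CFL closure properties:
  Closed under: union, concatenation, Kleene star
  NOT closed under: intersection, complement
Operation 'concatenation' is in closed list -> Yes (closed)

1


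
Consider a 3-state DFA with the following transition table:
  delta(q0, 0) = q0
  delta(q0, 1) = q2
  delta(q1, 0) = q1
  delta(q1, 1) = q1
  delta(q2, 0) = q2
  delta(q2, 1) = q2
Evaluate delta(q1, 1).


Looking up transition function:
delta(q1, 1) in the table
Row: q1, Column: 1
Result: q1

q1


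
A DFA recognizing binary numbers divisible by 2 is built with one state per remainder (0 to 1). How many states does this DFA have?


Divisibility by 2 is tracked via the remainder mod 2: 0, 1, ..., 1
The construction assigns one state to each remainder
Number of remainders = 2

2


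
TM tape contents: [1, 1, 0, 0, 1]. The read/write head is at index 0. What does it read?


Tape: [1, 1, 0, 0, 1]
Positions: 0 1 2 3 4
Values:    1 1 0 0 1
Head at position 0
tape[0] = 1

1


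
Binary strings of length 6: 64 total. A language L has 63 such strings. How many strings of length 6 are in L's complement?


Alphabet: {0,1}
String length: 6
Total strings of length 6 = 2^6 = 64
Strings in L = 63
Complement = total - |L|
= 64 - 63
= 1

1


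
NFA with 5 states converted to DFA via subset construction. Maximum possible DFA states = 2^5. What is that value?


NFA has 5 states
Subset construction: each DFA state = subset of NFA states
Maximum subsets = 2^5
2^5 = 32

32


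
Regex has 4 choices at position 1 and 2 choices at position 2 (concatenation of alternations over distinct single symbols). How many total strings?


First group: 4 alternatives
Second group: 2 alternatives
Concatenation: each choice from group 1 pairs with each from group 2
Total = 4 x 2 = 8

8


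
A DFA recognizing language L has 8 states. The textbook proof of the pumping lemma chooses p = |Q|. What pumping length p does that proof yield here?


Pumping lemma for regular languages (standard proof):
Take p = |Q|, the number of DFA states.
Any string of length >= |Q| passes through |Q|+1 states while reading its first |Q| symbols,
so by pigeonhole some state repeats, giving the loop that can be pumped.
Here |Q| = 8
Therefore the proof uses p = 8

8


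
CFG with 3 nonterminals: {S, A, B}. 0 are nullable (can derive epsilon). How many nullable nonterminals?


Nonterminals: {S, A, B}
A nonterminal is nullable if it can derive epsilon
Counting nullable nonterminals: 0
Total nullable = 0

0


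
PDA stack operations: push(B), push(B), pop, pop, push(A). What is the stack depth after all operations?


Tracing stack operations:
  push(B) -> stack = [B], depth=1
  push(B) -> stack = [B,B], depth=2
  pop -> removed B, stack = [B], depth=1
  pop -> removed B, stack = [], depth=0
  push(A) -> stack = [A], depth=1
Final depth = 1

1


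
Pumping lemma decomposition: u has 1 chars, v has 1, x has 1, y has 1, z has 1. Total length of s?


|s| = |u| + |v| + |x| + |y| + |z|
= 1 + 1 + 1 + 1 + 1
= 2 + 1 + 2
= 3 + 2
= 5

5


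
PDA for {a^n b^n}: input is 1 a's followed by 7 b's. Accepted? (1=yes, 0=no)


Language requires equal numbers of a's and b's
PDA pushes for each 'a', pops for each 'b'
Number of a's = 1
Number of b's = 7
1 != 7 -> Reject

0


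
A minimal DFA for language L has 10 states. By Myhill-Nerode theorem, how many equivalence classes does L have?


Myhill-Nerode theorem:
Number of equivalence classes = number of states in minimal DFA
Minimal DFA states = 10
Therefore equivalence classes = 10

10


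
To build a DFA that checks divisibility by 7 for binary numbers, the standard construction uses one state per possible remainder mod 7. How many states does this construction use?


Divisibility by 7 is tracked via the remainder mod 7: 0, 1, ..., 6
The construction assigns one state to each remainder
Number of remainders = 7

7


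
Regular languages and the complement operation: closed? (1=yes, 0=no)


Regular languages are closed under all standard operations:
- Union: Yes (product construction)
- Intersection: Yes (product construction)
- Complement: Yes (swap accept/reject)
- Concatenation: Yes (NFA construction)
Operation: complement -> Closed

1


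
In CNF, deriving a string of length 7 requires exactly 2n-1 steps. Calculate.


Chomsky Normal Form derivation:
String length n = 7
Each step either:
  - Splits a nonterminal into two (n-1 such steps)
  - Converts a nonterminal to terminal (n such steps)
Total = (n-1) + n = 2n - 1
= 2(7) - 1
= 14 - 1
= 13

13


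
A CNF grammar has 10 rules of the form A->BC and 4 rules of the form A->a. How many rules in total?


CNF allows two rule forms:
  A -> BC (binary): 10 rules
  A -> a (terminal): 4 rules
Total = 10 + 4 = 14

14


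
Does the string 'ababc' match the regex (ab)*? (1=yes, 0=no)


Pattern: (ab)*
String: 'ababc'
Pattern requires: zero or more repetitions of 'ab'
Length 5 is odd -> cannot be (ab)* -> no match
Result: 0

0


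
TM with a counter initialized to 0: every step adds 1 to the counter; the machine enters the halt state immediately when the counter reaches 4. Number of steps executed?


Counter starts at 0. Counting sequence:
  Step 1: counter = 1
  Step 2: counter = 2
  Step 3: counter = 3
  Step 4: counter = 4
Counter reached 4 -> halt
Total steps = 4

4


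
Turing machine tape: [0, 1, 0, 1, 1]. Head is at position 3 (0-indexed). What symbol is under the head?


Tape: [0, 1, 0, 1, 1]
Positions: 0 1 2 3 4
Values:    0 1 0 1 1
Head at position 3
tape[3] = 1

1


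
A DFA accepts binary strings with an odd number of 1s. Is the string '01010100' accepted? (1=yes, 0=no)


DFA has 2 states: q_even (start, accept=no) and q_odd
Processing string '01010100' character by character:
  Position 0: read '0', 1-count=0 -> q_even (no change)
  Position 1: read '1', 1-count=1 -> q_odd
  Position 2: read '0', 1-count=1 -> q_odd (no change)
  Position 3: read '1', 1-count=2 -> q_even
  Position 4: read '0', 1-count=2 -> q_even (no change)
  Position 5: read '1', 1-count=3 -> q_odd
  Position 6: read '0', 1-count=3 -> q_odd (no change)
  Position 7: read '0', 1-count=3 -> q_odd (no change)
Final state: q_odd, total 1s = 3 (odd); the DFA requires an odd count -> accept

1


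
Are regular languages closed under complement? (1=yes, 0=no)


Regular languages are closed under:
- Union (DFA product construction)
- Intersection (DFA product construction)
- Complement (swap accept/reject states)
- Concatenation (NFA construction)
- Kleene star (NFA construction)
complement is in this list
Therefore: closed

1


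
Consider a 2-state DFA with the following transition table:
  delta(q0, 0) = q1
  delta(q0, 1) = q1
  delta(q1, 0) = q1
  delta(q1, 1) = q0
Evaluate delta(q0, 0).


Looking up transition function:
delta(q0, 0) in the table
Row: q0, Column: 0
Result: q1

q1


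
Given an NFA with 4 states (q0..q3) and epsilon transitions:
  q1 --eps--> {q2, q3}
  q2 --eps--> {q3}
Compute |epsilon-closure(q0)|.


Starting from q0
Initialize closure = {q0}
q0 has no outgoing epsilon transitions -> nothing to add
Final closure: {q0}
Size = 1

1


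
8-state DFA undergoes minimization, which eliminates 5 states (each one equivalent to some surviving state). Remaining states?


Original DFA: 8 states
Redundant states removed: 5
Minimized states = original - removed
= 8 - 5
= 3

3


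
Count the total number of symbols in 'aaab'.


String: 'aaab'
Counting characters:
  'a' appears 3 time(s)
  'b' appears 1 time(s)
Total length = 3 + 1 = 4

4


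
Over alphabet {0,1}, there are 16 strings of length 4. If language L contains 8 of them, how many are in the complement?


Alphabet: {0,1}
String length: 4
Total strings of length 4 = 2^4 = 16
Strings in L = 8
Complement = total - |L|
= 16 - 8
= 8

8


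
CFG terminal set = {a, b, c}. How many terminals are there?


Terminal symbols: a, b, c
Counting each: a (#1), b (#2), c (#3)
Total = 3

3


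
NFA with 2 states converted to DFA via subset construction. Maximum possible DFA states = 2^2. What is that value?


NFA has 2 states
Subset construction: each DFA state = subset of NFA states
Maximum subsets = 2^2
2^2 = 4

4


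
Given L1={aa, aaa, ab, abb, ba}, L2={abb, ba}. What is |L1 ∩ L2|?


L1 = {aa, aaa, ab, abb, ba}
L2 = {abb, ba}
Checking each string in L1 against L2:
  'aa': in L2? No
  'aaa': in L2? No
  'ab': in L2? No
  'abb': in L2? Yes
  'ba': in L2? Yes
Intersection = {abb, ba}
|L1 ∩ L2| = 2

2


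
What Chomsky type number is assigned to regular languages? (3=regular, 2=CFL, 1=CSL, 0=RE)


Chomsky hierarchy levels:
  Type 3: Regular (DFA/NFA/regex)
  Type 2: Context-free (PDA)
  Type 1: Context-sensitive
  Type 0: Recursively enumerable (TM)
'regular' corresponds to Type 3

3


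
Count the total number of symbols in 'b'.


String: 'b'
Counting characters:
  'b' appears 1 time(s)
Total length = 0 + 1 = 1

1


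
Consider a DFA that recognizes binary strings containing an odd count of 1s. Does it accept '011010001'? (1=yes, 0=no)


DFA has 2 states: q_even (start, accept=no) and q_odd
Processing string '011010001' character by character:
  Position 0: read '0', 1-count=0 -> q_even (no change)
  Position 1: read '1', 1-count=1 -> q_odd
  Position 2: read '1', 1-count=2 -> q_even
  Position 3: read '0', 1-count=2 -> q_even (no change)
  Position 4: read '1', 1-count=3 -> q_odd
  Position 5: read '0', 1-count=3 -> q_odd (no change)
  Position 6: read '0', 1-count=3 -> q_odd (no change)
  Position 7: read '0', 1-count=3 -> q_odd (no change)
  Position 8: read '1', 1-count=4 -> q_even
Final state: q_even, total 1s = 4 (even); the DFA requires an odd count -> reject

0


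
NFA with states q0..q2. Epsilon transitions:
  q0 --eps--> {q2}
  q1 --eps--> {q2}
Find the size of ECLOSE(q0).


Starting from q0
Initialize closure = {q0}
Follow epsilon from q0 -> add q2
Final closure: {q0, q2}
Size = 2

2


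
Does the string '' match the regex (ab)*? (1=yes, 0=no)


Pattern: (ab)*
String: ''
Pattern requires: zero or more repetitions of 'ab'
Pairs: []
All pairs are 'ab'? Yes
Result: 1

1


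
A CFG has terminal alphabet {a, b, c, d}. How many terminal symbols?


Terminal symbols: a, b, c, d
Counting each: a (#1), b (#2), c (#3), d (#4)
Total = 4

4


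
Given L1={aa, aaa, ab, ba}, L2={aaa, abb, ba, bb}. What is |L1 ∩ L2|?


L1 = {aa, aaa, ab, ba}
L2 = {aaa, abb, ba, bb}
Checking each string in L1 against L2:
  'aa': in L2? No
  'aaa': in L2? Yes
  'ab': in L2? No
  'ba': in L2? Yes
Intersection = {aaa, ba}
|L1 ∩ L2| = 2

2


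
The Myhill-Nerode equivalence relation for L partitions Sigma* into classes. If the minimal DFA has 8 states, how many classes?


Myhill-Nerode theorem:
Number of equivalence classes = number of states in minimal DFA
Minimal DFA states = 8
Therefore equivalence classes = 8

8


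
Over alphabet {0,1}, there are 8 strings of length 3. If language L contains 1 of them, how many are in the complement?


Alphabet: {0,1}
String length: 3
Total strings of length 3 = 2^3 = 8
Strings in L = 1
Complement = total - |L|
= 8 - 1
= 7

7


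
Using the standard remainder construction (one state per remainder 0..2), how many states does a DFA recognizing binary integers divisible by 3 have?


Divisibility by 3 is tracked via the remainder mod 3: 0, 1, ..., 2
The construction assigns one state to each remainder
Number of remainders = 3

3


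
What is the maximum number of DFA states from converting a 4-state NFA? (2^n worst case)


NFA has 4 states
Subset construction: each DFA state = subset of NFA states
Maximum subsets = 2^4
2^4 = 16

16


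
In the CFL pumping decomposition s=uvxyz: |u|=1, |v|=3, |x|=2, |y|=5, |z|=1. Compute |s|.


|s| = |u| + |v| + |x| + |y| + |z|
= 1 + 3 + 2 + 5 + 1
= 4 + 2 + 6
= 6 + 6
= 12

12


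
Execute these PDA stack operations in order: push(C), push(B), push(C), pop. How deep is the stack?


Tracing stack operations:
  push(C) -> stack = [C], depth=1
  push(B) -> stack = [C,B], depth=2
  push(C) -> stack = [C,B,C], depth=3
  pop -> removed C, stack = [C,B], depth=2
Final depth = 2

2


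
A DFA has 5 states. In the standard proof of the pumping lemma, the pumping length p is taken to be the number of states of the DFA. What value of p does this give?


Pumping lemma for regular languages (standard proof):
Take p = |Q|, the number of DFA states.
Any string of length >= |Q| passes through |Q|+1 states while reading its first |Q| symbols,
so by pigeonhole some state repeats, giving the loop that can be pumped.
Here |Q| = 5
Therefore the proof uses p = 5

5


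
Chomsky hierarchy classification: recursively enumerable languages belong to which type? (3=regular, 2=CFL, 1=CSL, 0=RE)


Chomsky hierarchy levels:
  Type 3: Regular (DFA/NFA/regex)
  Type 2: Context-free (PDA)
  Type 1: Context-sensitive
  Type 0: Recursively enumerable (TM)
'recursively enumerable' corresponds to Type 0

0


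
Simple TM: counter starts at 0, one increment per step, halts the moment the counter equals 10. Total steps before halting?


Counter starts at 0. Counting sequence:
  Step 1: counter = 1
  Step 2: counter = 2
  Step 3: counter = 3
  Step 4: counter = 4
  Step 5: counter = 5
  Step 6: counter = 6
  ...
  Step 10: counter = 10
Counter reached 10 -> halt
Total steps = 10

10


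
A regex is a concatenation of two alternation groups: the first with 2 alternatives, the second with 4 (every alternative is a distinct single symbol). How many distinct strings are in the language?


First group: 2 alternatives
Second group: 4 alternatives
Concatenation: each choice from group 1 pairs with each from group 2
Total = 2 x 4 = 8

8


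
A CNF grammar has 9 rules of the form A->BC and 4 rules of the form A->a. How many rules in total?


CNF allows two rule forms:
  A -> BC (binary): 9 rules
  A -> a (terminal): 4 rules
Total = 9 + 4 = 13

13


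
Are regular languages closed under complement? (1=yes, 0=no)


Regular languages are closed under:
- Union (DFA product construction)
- Intersection (DFA product construction)
- Complement (swap accept/reject states)
- Concatenation (NFA construction)
- Kleene star (NFA construction)
complement is in this list
Therefore: closed

1


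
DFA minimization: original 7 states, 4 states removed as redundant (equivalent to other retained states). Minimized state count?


Original DFA: 7 states
Redundant states removed: 4
Minimized states = original - removed
= 7 - 4
= 3

3


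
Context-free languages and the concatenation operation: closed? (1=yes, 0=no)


CFL closure properties:
  Closed under: union, concatenation, Kleene star
  NOT closed under: intersection, complement
Operation 'concatenation' is in closed list -> Yes (closed)

1


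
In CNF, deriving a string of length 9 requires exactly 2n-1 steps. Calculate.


Chomsky Normal Form derivation:
String length n = 9
Each step either:
  - Splits a nonterminal into two (n-1 such steps)
  - Converts a nonterminal to terminal (n such steps)
Total = (n-1) + n = 2n - 1
= 2(9) - 1
= 18 - 1
= 17

17


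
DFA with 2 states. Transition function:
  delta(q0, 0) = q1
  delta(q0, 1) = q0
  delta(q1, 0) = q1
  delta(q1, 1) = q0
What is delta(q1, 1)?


Looking up transition function:
delta(q1, 1) in the table
Row: q1, Column: 1
Result: q0

q0


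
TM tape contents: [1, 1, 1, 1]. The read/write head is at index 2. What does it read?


Tape: [1, 1, 1, 1]
Positions: 0 1 2 3
Values:    1 1 1 1
Head at position 2
tape[2] = 1

1


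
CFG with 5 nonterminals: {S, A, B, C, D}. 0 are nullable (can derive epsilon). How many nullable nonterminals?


Nonterminals: {S, A, B, C, D}
A nonterminal is nullable if it can derive epsilon
Counting nullable nonterminals: 0
Total nullable = 0

0


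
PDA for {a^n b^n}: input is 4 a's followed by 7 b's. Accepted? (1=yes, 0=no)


Language requires equal numbers of a's and b's
PDA pushes for each 'a', pops for each 'b'
Number of a's = 4
Number of b's = 7
4 != 7 -> Reject

0


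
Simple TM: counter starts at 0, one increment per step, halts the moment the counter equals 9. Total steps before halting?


Counter starts at 0. Counting sequence:
  Step 1: counter = 1
  Step 2: counter = 2
  Step 3: counter = 3
  Step 4: counter = 4
  Step 5: counter = 5
  Step 6: counter = 6
  ...
  Step 9: counter = 9
Counter reached 9 -> halt
Total steps = 9

9


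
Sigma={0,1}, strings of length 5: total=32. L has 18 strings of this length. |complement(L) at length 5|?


Alphabet: {0,1}
String length: 5
Total strings of length 5 = 2^5 = 32
Strings in L = 18
Complement = total - |L|
= 32 - 18
= 14

14


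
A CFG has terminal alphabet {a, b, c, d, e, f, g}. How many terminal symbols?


Terminal symbols: a, b, c, d, e, f, g
Counting each: a (#1), b (#2), c (#3), d (#4), e (#5), f (#6), g (#7)
Total = 7

7


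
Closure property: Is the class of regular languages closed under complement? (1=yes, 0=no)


Regular languages are closed under all standard operations:
- Union: Yes (product construction)
- Intersection: Yes (product construction)
- Complement: Yes (swap accept/reject)
- Concatenation: Yes (NFA construction)
Operation: complement -> Closed

1


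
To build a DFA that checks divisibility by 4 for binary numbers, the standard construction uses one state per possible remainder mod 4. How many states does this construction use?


Divisibility by 4 is tracked via the remainder mod 4: 0, 1, ..., 3
The construction assigns one state to each remainder
Number of remainders = 4

4


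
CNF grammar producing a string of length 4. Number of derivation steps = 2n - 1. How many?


Chomsky Normal Form derivation:
String length n = 4
Each step either:
  - Splits a nonterminal into two (n-1 such steps)
  - Converts a nonterminal to terminal (n such steps)
Total = (n-1) + n = 2n - 1
= 2(4) - 1
= 8 - 1
= 7

7


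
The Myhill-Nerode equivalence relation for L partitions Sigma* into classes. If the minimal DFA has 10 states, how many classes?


Myhill-Nerode theorem:
Number of equivalence classes = number of states in minimal DFA
Minimal DFA states = 10
Therefore equivalence classes = 10

10


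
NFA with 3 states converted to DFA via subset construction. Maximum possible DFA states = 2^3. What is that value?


NFA has 3 states
Subset construction: each DFA state = subset of NFA states
Maximum subsets = 2^3
2^3 = 8

8


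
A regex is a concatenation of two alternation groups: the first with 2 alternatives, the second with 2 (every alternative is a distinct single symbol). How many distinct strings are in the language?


First group: 2 alternatives
Second group: 2 alternatives
Concatenation: each choice from group 1 pairs with each from group 2
Total = 2 x 2 = 4

4


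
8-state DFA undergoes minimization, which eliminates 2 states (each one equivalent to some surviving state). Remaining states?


Original DFA: 8 states
Redundant states removed: 2
Minimized states = original - removed
= 8 - 2
= 6

6


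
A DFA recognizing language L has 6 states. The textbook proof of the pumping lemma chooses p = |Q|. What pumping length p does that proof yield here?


Pumping lemma for regular languages (standard proof):
Take p = |Q|, the number of DFA states.
Any string of length >= |Q| passes through |Q|+1 states while reading its first |Q| symbols,
so by pigeonhole some state repeats, giving the loop that can be pumped.
Here |Q| = 6
Therefore the proof uses p = 6

6


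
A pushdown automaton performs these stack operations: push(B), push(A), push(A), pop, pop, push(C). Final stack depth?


Tracing stack operations:
  push(B) -> stack = [B], depth=1
  push(A) -> stack = [B,A], depth=2
  push(A) -> stack = [B,A,A], depth=3
  pop -> removed A, stack = [B,A], depth=2
  pop -> removed A, stack = [B], depth=1
  push(C) -> stack = [B,C], depth=2
Final depth = 2

2


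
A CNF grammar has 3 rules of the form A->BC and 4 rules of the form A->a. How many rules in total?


CNF allows two rule forms:
  A -> BC (binary): 3 rules
  A -> a (terminal): 4 rules
Total = 3 + 4 = 7

7


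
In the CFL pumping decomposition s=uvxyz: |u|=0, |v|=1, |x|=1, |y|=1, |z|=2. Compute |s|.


|s| = |u| + |v| + |x| + |y| + |z|
= 0 + 1 + 1 + 1 + 2
= 1 + 1 + 3
= 2 + 3
= 5

5


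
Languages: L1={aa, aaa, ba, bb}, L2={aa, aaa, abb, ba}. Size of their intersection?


L1 = {aa, aaa, ba, bb}
L2 = {aa, aaa, abb, ba}
Checking each string in L1 against L2:
  'aa': in L2? Yes
  'aaa': in L2? Yes
  'ba': in L2? Yes
  'bb': in L2? No
Intersection = {aa, aaa, ba}
|L1 ∩ L2| = 3

3


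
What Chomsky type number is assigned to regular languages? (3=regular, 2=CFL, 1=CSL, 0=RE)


Chomsky hierarchy levels:
  Type 3: Regular (DFA/NFA/regex)
  Type 2: Context-free (PDA)
  Type 1: Context-sensitive
  Type 0: Recursively enumerable (TM)
'regular' corresponds to Type 3

3


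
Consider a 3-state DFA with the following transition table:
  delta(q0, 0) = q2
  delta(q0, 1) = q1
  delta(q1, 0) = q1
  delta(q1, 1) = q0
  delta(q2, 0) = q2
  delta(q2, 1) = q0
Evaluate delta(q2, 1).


Looking up transition function:
delta(q2, 1) in the table
Row: q2, Column: 1
Result: q0

q0


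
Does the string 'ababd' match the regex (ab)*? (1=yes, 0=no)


Pattern: (ab)*
String: 'ababd'
Pattern requires: zero or more repetitions of 'ab'
Length 5 is odd -> cannot be (ab)* -> no match
Result: 0

0


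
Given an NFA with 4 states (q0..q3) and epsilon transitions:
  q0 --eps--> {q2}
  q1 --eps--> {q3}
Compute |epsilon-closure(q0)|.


Starting from q0
Initialize closure = {q0}
Follow epsilon from q0 -> add q2
Final closure: {q0, q2}
Size = 2

2


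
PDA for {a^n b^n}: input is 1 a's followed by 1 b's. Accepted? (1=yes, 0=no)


Language requires equal numbers of a's and b's
PDA pushes for each 'a', pops for each 'b'
Number of a's = 1
Number of b's = 1
1 == 1 -> Accept

1


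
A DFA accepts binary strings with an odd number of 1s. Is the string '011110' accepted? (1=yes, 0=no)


DFA has 2 states: q_even (start, accept=no) and q_odd
Processing string '011110' character by character:
  Position 0: read '0', 1-count=0 -> q_even (no change)
  Position 1: read '1', 1-count=1 -> q_odd
  Position 2: read '1', 1-count=2 -> q_even
  Position 3: read '1', 1-count=3 -> q_odd
  Position 4: read '1', 1-count=4 -> q_even
  Position 5: read '0', 1-count=4 -> q_even (no change)
Final state: q_even, total 1s = 4 (even); the DFA requires an odd count -> reject

0


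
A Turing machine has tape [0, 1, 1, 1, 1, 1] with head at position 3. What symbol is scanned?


Tape: [0, 1, 1, 1, 1, 1]
Positions: 0 1 2 3 4 5
Values:    0 1 1 1 1 1
Head at position 3
tape[3] = 1

1


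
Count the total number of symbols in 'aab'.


String: 'aab'
Counting characters:
  'a' appears 2 time(s)
  'b' appears 1 time(s)
Total length = 2 + 1 = 3

3


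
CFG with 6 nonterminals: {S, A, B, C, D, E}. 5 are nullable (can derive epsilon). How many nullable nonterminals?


Nonterminals: {S, A, B, C, D, E}
A nonterminal is nullable if it can derive epsilon
Counting nullable nonterminals: 5
Total nullable = 5

5


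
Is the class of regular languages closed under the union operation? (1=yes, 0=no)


Regular languages are closed under:
- Union (DFA product construction)
- Intersection (DFA product construction)
- Complement (swap accept/reject states)
- Concatenation (NFA construction)
- Kleene star (NFA construction)
union is in this list
Therefore: closed

1


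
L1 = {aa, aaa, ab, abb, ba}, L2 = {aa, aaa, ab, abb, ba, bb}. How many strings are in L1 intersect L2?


L1 = {aa, aaa, ab, abb, ba}
L2 = {aa, aaa, ab, abb, ba, bb}
Checking each string in L1 against L2:
  'aa': in L2? Yes
  'aaa': in L2? Yes
  'ab': in L2? Yes
  'abb': in L2? Yes
  'ba': in L2? Yes
Intersection = {aa, aaa, ab, abb, ba}
|L1 ∩ L2| = 5

5


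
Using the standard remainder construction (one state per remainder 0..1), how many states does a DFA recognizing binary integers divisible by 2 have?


Divisibility by 2 is tracked via the remainder mod 2: 0, 1, ..., 1
The construction assigns one state to each remainder
Number of remainders = 2

2


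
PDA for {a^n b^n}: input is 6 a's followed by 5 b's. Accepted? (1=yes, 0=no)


Language requires equal numbers of a's and b's
PDA pushes for each 'a', pops for each 'b'
Number of a's = 6
Number of b's = 5
6 != 5 -> Reject

0


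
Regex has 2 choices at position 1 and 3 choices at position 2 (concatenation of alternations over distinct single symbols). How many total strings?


First group: 2 alternatives
Second group: 3 alternatives
Concatenation: each choice from group 1 pairs with each from group 2
Total = 2 x 3 = 6

6


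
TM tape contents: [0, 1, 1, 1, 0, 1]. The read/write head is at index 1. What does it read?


Tape: [0, 1, 1, 1, 0, 1]
Positions: 0 1 2 3 4 5
Values:    0 1 1 1 0 1
Head at position 1
tape[1] = 1

1


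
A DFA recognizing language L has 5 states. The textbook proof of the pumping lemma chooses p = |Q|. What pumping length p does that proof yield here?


Pumping lemma for regular languages (standard proof):
Take p = |Q|, the number of DFA states.
Any string of length >= |Q| passes through |Q|+1 states while reading its first |Q| symbols,
so by pigeonhole some state repeats, giving the loop that can be pumped.
Here |Q| = 5
Therefore the proof uses p = 5

5


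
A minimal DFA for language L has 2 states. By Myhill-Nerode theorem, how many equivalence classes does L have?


Myhill-Nerode theorem:
Number of equivalence classes = number of states in minimal DFA
Minimal DFA states = 2
Therefore equivalence classes = 2

2


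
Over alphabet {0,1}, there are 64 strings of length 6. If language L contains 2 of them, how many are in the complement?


Alphabet: {0,1}
String length: 6
Total strings of length 6 = 2^6 = 64
Strings in L = 2
Complement = total - |L|
= 64 - 2
= 62

62


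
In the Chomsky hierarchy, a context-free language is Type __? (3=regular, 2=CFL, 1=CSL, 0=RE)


Chomsky hierarchy levels:
  Type 3: Regular (DFA/NFA/regex)
  Type 2: Context-free (PDA)
  Type 1: Context-sensitive
  Type 0: Recursively enumerable (TM)
'context-free' corresponds to Type 2

2


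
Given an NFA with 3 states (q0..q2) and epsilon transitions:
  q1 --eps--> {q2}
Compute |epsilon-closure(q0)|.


Starting from q0
Initialize closure = {q0}
q0 has no outgoing epsilon transitions -> nothing to add
Final closure: {q0}
Size = 1

1


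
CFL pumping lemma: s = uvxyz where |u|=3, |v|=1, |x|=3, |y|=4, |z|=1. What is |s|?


|s| = |u| + |v| + |x| + |y| + |z|
= 3 + 1 + 3 + 4 + 1
= 4 + 3 + 5
= 7 + 5
= 12

12


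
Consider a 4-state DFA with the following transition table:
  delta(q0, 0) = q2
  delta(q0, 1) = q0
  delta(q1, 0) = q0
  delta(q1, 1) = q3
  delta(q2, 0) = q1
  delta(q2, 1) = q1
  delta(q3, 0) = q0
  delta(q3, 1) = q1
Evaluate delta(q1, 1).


Looking up transition function:
delta(q1, 1) in the table
Row: q1, Column: 1
Result: q3

q3


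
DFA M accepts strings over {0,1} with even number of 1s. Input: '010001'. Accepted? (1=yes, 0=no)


DFA has 2 states: q_even (start, accept=yes) and q_odd
Processing string '010001' character by character:
  Position 0: read '0', 1-count=0 -> q_even (no change)
  Position 1: read '1', 1-count=1 -> q_odd
  Position 2: read '0', 1-count=1 -> q_odd (no change)
  Position 3: read '0', 1-count=1 -> q_odd (no change)
  Position 4: read '0', 1-count=1 -> q_odd (no change)
  Position 5: read '1', 1-count=2 -> q_even
Final state: q_even, total 1s = 2 (even); the DFA requires an even count -> accept

1


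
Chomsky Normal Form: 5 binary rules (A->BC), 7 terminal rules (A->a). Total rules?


CNF allows two rule forms:
  A -> BC (binary): 5 rules
  A -> a (terminal): 7 rules
Total = 5 + 7 = 12

12


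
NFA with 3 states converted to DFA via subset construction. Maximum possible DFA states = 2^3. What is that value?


NFA has 3 states
Subset construction: each DFA state = subset of NFA states
Maximum subsets = 2^3
2^3 = 8

8


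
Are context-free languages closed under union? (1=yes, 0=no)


CFL closure properties:
  Closed under: union, concatenation, Kleene star
  NOT closed under: intersection, complement
Operation 'union' is in closed list -> Yes (closed)

1


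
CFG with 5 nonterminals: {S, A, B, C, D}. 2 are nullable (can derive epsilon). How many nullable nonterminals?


Nonterminals: {S, A, B, C, D}
A nonterminal is nullable if it can derive epsilon
Counting nullable nonterminals: 2
Total nullable = 2

2


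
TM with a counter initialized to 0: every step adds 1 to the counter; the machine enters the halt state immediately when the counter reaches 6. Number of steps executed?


Counter starts at 0. Counting sequence:
  Step 1: counter = 1
  Step 2: counter = 2
  Step 3: counter = 3
  Step 4: counter = 4
  Step 5: counter = 5
  Step 6: counter = 6
Counter reached 6 -> halt
Total steps = 6

6


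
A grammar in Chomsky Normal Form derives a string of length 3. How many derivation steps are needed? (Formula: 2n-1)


Chomsky Normal Form derivation:
String length n = 3
Each step either:
  - Splits a nonterminal into two (n-1 such steps)
  - Converts a nonterminal to terminal (n such steps)
Total = (n-1) + n = 2n - 1
= 2(3) - 1
= 6 - 1
= 5

5


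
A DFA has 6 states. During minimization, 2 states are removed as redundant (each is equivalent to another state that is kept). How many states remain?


Original DFA: 6 states
Redundant states removed: 2
Minimized states = original - removed
= 6 - 2
= 4

4


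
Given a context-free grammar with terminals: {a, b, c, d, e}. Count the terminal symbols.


Terminal symbols: a, b, c, d, e
Counting each: a (#1), b (#2), c (#3), d (#4), e (#5)
Total = 5

5


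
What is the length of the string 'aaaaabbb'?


String: 'aaaaabbb'
Counting characters:
  'a' appears 5 time(s)
  'b' appears 3 time(s)
Total length = 5 + 3 = 8

8


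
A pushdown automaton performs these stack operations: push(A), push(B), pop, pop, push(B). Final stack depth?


Tracing stack operations:
  push(A) -> stack = [A], depth=1
  push(B) -> stack = [A,B], depth=2
  pop -> removed B, stack = [A], depth=1
  pop -> removed A, stack = [], depth=0
  push(B) -> stack = [B], depth=1
Final depth = 1

1


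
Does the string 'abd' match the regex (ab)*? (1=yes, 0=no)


Pattern: (ab)*
String: 'abd'
Pattern requires: zero or more repetitions of 'ab'
Length 3 is odd -> cannot be (ab)* -> no match
Result: 0

0


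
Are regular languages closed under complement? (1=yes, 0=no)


Regular languages are closed under:
- Union (DFA product construction)
- Intersection (DFA product construction)
- Complement (swap accept/reject states)
- Concatenation (NFA construction)
- Kleene star (NFA construction)
complement is in this list
Therefore: closed

1


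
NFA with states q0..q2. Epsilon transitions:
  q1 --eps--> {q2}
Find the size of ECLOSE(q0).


Starting from q0
Initialize closure = {q0}
q0 has no outgoing epsilon transitions -> nothing to add
Final closure: {q0}
Size = 1

1


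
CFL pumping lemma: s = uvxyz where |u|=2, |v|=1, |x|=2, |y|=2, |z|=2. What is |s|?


|s| = |u| + |v| + |x| + |y| + |z|
= 2 + 1 + 2 + 2 + 2
= 3 + 2 + 4
= 5 + 4
= 9

9


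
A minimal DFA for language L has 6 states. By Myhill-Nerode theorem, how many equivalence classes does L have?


Myhill-Nerode theorem:
Number of equivalence classes = number of states in minimal DFA
Minimal DFA states = 6
Therefore equivalence classes = 6

6


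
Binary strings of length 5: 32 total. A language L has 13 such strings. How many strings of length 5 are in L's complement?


Alphabet: {0,1}
String length: 5
Total strings of length 5 = 2^5 = 32
Strings in L = 13
Complement = total - |L|
= 32 - 13
= 19

19


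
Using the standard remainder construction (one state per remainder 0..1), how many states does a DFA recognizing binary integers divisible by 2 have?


Divisibility by 2 is tracked via the remainder mod 2: 0, 1, ..., 1
The construction assigns one state to each remainder
Number of remainders = 2

2


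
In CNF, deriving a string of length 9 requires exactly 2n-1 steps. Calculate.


Chomsky Normal Form derivation:
String length n = 9
Each step either:
  - Splits a nonterminal into two (n-1 such steps)
  - Converts a nonterminal to terminal (n such steps)
Total = (n-1) + n = 2n - 1
= 2(9) - 1
= 18 - 1
= 17

17
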